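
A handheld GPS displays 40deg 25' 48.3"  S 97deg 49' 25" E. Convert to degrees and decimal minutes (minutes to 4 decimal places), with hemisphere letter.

φ: seconds/60 = 0.80500; minutes = 25 + 0.80500 = 25.805000
Longitude: 49 + 25/60 = 49.416667′

40° 25.8050′ S, 97° 49.4167′ E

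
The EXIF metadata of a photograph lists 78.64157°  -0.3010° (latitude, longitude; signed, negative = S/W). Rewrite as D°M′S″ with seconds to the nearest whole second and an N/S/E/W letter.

78°38′30″ N, 0°18′4″ W

Lat: 0.641570 × 60 = 38.49420′ → 38′, remainder × 60 = 29.65″
Longitude is negative → W; |value| = 0.301000
Longitude: whole degrees 0; 18.06000′ → 18′ and 3.60″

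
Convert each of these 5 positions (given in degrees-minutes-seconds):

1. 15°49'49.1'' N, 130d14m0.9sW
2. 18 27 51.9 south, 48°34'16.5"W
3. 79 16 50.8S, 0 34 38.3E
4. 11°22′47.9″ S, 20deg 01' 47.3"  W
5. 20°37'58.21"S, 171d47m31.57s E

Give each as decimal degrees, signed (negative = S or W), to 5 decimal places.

1. 15.83031, -130.23358
2. -18.46442, -48.57125
3. -79.28078, 0.57731
4. -11.37997, -20.02981
5. -20.63284, 171.79210

Point 1:
  Lat: 15 + 49/60 + 49.1/3600 = 15.830306
  N → positive
  Lon: 14′ + 0.9″ = 14.01500′; 130 + 14.01500/60 = 130.233583
  W → negative
Point 2:
  Latitude: 18° + 27/60 + 51.9/3600 = 18 + 0.450000 + 0.014417 = 18.464417
  S → negative
  λ: 34′ + 16.5″ = 34.27500′; 48 + 34.27500/60 = 48.571250
  W → negative
Point 3:
  Latitude: 79° + 16/60 + 50.8/3600 = 79 + 0.266667 + 0.014111 = 79.280778
  S ⇒ negate
  Lon: 0 + 34/60 + 38.3/3600 = 0.577306
  E → positive
Point 4:
  φ: 22′ + 47.9″ = 22.79833′; 11 + 22.79833/60 = 11.379972
  hemisphere S, so the sign is −
  Longitude: 1′ + 47.3″ = 1.78833′; 20 + 1.78833/60 = 20.029806
  hemisphere W, so the sign is −
Point 5:
  Lat: 37′ + 58.21″ = 37.97017′; 20 + 37.97017/60 = 20.632836
  S → negative
  λ: 171 + 47/60 + 31.57/3600 = 171.792103
  E ⇒ keep positive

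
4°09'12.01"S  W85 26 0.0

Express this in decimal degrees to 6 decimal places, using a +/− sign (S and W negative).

Lat: 4° + 9/60 + 12.01/3600 = 4 + 0.150000 + 0.003336 = 4.1533361
S → negative
λ: 85° + 26/60 + 0/3600 = 85 + 0.433333 + 0.000000 = 85.4333333
hemisphere W, so the sign is −

-4.153336, -85.433333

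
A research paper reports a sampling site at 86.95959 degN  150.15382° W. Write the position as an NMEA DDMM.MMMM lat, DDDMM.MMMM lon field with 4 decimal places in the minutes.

8657.5754,N / 15009.2292,W

φ: minutes = (86.959590 − 86) × 60 = 57.575400
λ: minutes = (150.153820 − 150) × 60 = 9.229200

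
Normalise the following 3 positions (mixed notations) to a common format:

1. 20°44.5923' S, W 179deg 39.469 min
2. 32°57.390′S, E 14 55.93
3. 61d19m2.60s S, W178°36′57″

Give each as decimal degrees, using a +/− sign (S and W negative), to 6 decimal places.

Point 1:
  Latitude: 20 + 44.5923/60 = 20.7432050
  hemisphere S, so the sign is −
  λ: 179 + 39.469/60 = 179.6578167
  W → negative
Point 2:
  Latitude: 32 + 57.39/60 = 32.9565000
  S → negative
  Lon: 14 + 55.93/60 = 14.9321667
  E → positive
Point 3:
  φ: 61° + 19/60 + 2.6/3600 = 61 + 0.316667 + 0.000722 = 61.3173889
  hemisphere S, so the sign is −
  Longitude: 178 + 36/60 + 57/3600 = 178.6158333
  W ⇒ negate

1. -20.743205, -179.657817
2. -32.956500, 14.932167
3. -61.317389, -178.615833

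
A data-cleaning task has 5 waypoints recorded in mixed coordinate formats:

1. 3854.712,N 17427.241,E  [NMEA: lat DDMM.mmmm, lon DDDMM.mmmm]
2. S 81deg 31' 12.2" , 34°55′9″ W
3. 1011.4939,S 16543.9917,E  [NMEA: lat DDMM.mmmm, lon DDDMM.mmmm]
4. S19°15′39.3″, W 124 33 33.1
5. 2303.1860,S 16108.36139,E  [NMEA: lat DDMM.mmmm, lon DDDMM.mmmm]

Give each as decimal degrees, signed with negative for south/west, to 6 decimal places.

Point 1:
  Latitude: degrees = first 2 digits = 38, minutes = 54.712; 38 + 54.712/60 = 38.9118667
  N → positive
  Lon: split at 3 digits → 174° and 27.241′; 174 + 27.241/60 = 174.4540167
  E ⇒ keep positive
Point 2:
  Lat: 31′ + 12.2″ = 31.20333′; 81 + 31.20333/60 = 81.5200556
  S → negative
  λ: 55′ + 9″ = 55.15000′; 34 + 55.15000/60 = 34.9191667
  W → negative
Point 3:
  Lat: split at 2 digits → 10° and 11.4939′; 10 + 11.4939/60 = 10.1915650
  S → negative
  λ: degrees = first 3 digits = 165, minutes = 43.9917; 165 + 43.9917/60 = 165.7331950
  E → positive
Point 4:
  φ: 15′ + 39.3″ = 15.65500′; 19 + 15.65500/60 = 19.2609167
  hemisphere S, so the sign is −
  Longitude: 33′ + 33.1″ = 33.55167′; 124 + 33.55167/60 = 124.5591944
  hemisphere W, so the sign is −
Point 5:
  φ: degrees = first 2 digits = 23, minutes = 3.186; 23 + 3.186/60 = 23.0531000
  hemisphere S, so the sign is −
  Longitude: split at 3 digits → 161° and 8.36139′; 161 + 8.36139/60 = 161.1393565
  E ⇒ keep positive

1. 38.911867, 174.454017
2. -81.520056, -34.919167
3. -10.191565, 165.733195
4. -19.260917, -124.559194
5. -23.053100, 161.139357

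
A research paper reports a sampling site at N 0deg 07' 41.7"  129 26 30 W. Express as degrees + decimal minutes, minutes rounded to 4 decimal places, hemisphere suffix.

0° 7.6950′ N, 129° 26.5000′ W

Lat: seconds/60 = 0.69500; minutes = 7 + 0.69500 = 7.695000
Lon: 26 + 30/60 = 26.500000′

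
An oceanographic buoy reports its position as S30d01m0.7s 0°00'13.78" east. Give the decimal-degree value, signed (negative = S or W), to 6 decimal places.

Latitude: 1′ + 0.7″ = 1.01167′; 30 + 1.01167/60 = 30.0168611
hemisphere S, so the sign is −
Longitude: 0′ + 13.78″ = 0.22967′; 0 + 0.22967/60 = 0.0038278
E ⇒ keep positive

-30.016861, 0.003828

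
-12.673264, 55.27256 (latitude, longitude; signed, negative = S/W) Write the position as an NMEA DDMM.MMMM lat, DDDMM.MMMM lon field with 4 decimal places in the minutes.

Latitude is negative → S; |value| = 12.673264
Lat: minutes = (12.673264 − 12) × 60 = 40.395840
λ: minutes = (55.272560 − 55) × 60 = 16.353600

1240.3958,S / 05516.3536,E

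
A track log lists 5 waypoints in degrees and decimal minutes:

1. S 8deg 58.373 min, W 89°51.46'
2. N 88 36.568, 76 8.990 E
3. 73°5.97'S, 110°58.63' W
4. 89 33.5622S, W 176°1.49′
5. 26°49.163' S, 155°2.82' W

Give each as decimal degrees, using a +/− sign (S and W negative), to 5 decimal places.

1. -8.97288, -89.85767
2. 88.60947, 76.14983
3. -73.09950, -110.97717
4. -89.55937, -176.02483
5. -26.81938, -155.04700

Point 1:
  φ: 8 + 58.373/60 = 8.972883
  S ⇒ negate
  Lon: 89 + 51.46/60 = 89.857667
  W ⇒ negate
Point 2:
  Latitude: 88 + 36.568/60 = 88.609467
  N → positive
  Longitude: 8.99′ = 0.149833°; total 76.149833
  E → positive
Point 3:
  φ: 5.97′ = 0.099500°; total 73.099500
  hemisphere S, so the sign is −
  Lon: 58.63′ = 0.977167°; total 110.977167
  W → negative
Point 4:
  Latitude: 89 + 33.5622/60 = 89.559370
  S ⇒ negate
  Longitude: 1.49′ = 0.024833°; total 176.024833
  W → negative
Point 5:
  φ: 49.163′ = 0.819383°; total 26.819383
  S → negative
  Lon: 155 + 2.82/60 = 155.047000
  W → negative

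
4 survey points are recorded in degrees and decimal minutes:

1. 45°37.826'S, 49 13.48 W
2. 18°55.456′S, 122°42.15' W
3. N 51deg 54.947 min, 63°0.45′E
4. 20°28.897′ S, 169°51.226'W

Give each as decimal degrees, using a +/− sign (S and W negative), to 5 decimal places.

1. -45.63043, -49.22467
2. -18.92427, -122.70250
3. 51.91578, 63.00750
4. -20.48162, -169.85377

Point 1:
  Lat: 45 + 37.826/60 = 45.630433
  hemisphere S, so the sign is −
  Lon: 49 + 13.48/60 = 49.224667
  W → negative
Point 2:
  Lat: 55.456′ = 0.924267°; total 18.924267
  S ⇒ negate
  λ: 122 + 42.15/60 = 122.702500
  hemisphere W, so the sign is −
Point 3:
  φ: 54.947′ = 0.915783°; total 51.915783
  N → positive
  Longitude: 63 + 0.45/60 = 63.007500
  E → positive
Point 4:
  Latitude: 20 + 28.897/60 = 20.481617
  S → negative
  λ: 51.226′ = 0.853767°; total 169.853767
  hemisphere W, so the sign is −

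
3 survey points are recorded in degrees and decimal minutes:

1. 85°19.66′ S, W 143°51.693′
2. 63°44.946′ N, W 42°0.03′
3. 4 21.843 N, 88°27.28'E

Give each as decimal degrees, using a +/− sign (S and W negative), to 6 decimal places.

Point 1:
  Latitude: 85 + 19.66/60 = 85.3276667
  S → negative
  Lon: 143 + 51.693/60 = 143.8615500
  hemisphere W, so the sign is −
Point 2:
  Latitude: 44.946′ = 0.749100°; total 63.7491000
  N → positive
  Longitude: 0.03′ = 0.000500°; total 42.0005000
  W ⇒ negate
Point 3:
  φ: 21.843′ = 0.364050°; total 4.3640500
  N ⇒ keep positive
  Lon: 88 + 27.28/60 = 88.4546667
  E ⇒ keep positive

1. -85.327667, -143.861550
2. 63.749100, -42.000500
3. 4.364050, 88.454667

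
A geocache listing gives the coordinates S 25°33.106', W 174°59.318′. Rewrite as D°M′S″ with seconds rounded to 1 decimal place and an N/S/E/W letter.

φ: fractional minutes 0.10600 × 60 = 6.360″
Lon: fractional minutes 0.31800 × 60 = 19.080″

25°33′6.4″ S, 174°59′19.1″ W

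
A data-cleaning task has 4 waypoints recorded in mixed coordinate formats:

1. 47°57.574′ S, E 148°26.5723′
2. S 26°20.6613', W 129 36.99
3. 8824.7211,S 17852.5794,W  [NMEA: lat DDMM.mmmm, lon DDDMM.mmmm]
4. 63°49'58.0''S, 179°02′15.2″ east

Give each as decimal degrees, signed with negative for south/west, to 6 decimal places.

Point 1:
  Latitude: 47 + 57.574/60 = 47.9595667
  S ⇒ negate
  Longitude: 148 + 26.5723/60 = 148.4428717
  E → positive
Point 2:
  Lat: 26 + 20.6613/60 = 26.3443550
  S → negative
  Longitude: 36.99′ = 0.616500°; total 129.6165000
  W ⇒ negate
Point 3:
  Latitude: degrees = first 2 digits = 88, minutes = 24.7211; 88 + 24.7211/60 = 88.4120183
  hemisphere S, so the sign is −
  λ: degrees = first 3 digits = 178, minutes = 52.5794; 178 + 52.5794/60 = 178.8763233
  hemisphere W, so the sign is −
Point 4:
  φ: 63° + 49/60 + 58/3600 = 63 + 0.816667 + 0.016111 = 63.8327778
  S ⇒ negate
  λ: 2′ + 15.2″ = 2.25333′; 179 + 2.25333/60 = 179.0375556
  E → positive

1. -47.959567, 148.442872
2. -26.344355, -129.616500
3. -88.412018, -178.876323
4. -63.832778, 179.037556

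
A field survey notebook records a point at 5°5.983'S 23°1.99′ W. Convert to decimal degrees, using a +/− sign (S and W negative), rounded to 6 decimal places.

φ: 5 + 5.983/60 = 5.0997167
hemisphere S, so the sign is −
λ: 23 + 1.99/60 = 23.0331667
W → negative

-5.099717, -23.033167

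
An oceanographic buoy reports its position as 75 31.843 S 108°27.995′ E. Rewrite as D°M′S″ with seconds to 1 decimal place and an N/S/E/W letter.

75°31′50.6″ S, 108°27′59.7″ E

Lat: 31.84300′ → 31′ and 0.84300 × 60 = 50.580″
Longitude: fractional minutes 0.99500 × 60 = 59.700″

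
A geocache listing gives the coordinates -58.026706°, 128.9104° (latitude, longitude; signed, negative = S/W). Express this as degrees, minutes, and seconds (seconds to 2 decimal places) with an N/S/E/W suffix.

Latitude is negative → S; |value| = 58.026706
φ: whole degrees 58; 1.60236′ → 1′ and 36.1416″
Lon: 0.910400 × 60 = 54.62400′ → 54′, remainder × 60 = 37.4400″

58°01′36.14″ S, 128°54′37.44″ E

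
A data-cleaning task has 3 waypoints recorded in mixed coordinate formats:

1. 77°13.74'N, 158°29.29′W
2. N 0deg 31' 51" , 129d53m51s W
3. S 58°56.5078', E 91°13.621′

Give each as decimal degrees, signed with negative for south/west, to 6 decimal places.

1. 77.229000, -158.488167
2. 0.530833, -129.897500
3. -58.941797, 91.227017

Point 1:
  Latitude: 77 + 13.74/60 = 77.2290000
  N → positive
  Longitude: 158 + 29.29/60 = 158.4881667
  W ⇒ negate
Point 2:
  Lat: 0 + 31/60 + 51/3600 = 0.5308333
  N ⇒ keep positive
  Longitude: 129 + 53/60 + 51/3600 = 129.8975000
  hemisphere W, so the sign is −
Point 3:
  φ: 58 + 56.5078/60 = 58.9417967
  S → negative
  λ: 13.621′ = 0.227017°; total 91.2270167
  E ⇒ keep positive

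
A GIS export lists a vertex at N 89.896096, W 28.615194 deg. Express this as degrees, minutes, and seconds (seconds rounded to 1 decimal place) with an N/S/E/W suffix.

89°53′45.9″ N, 28°36′54.7″ W

Latitude: 0.896096 × 60 = 53.76576′ → 53′, remainder × 60 = 45.946″
λ: whole degrees 28; 36.91164′ → 36′ and 54.698″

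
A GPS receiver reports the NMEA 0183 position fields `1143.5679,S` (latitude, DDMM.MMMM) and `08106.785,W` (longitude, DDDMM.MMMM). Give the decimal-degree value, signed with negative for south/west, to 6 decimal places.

-11.726132, -81.113083

φ: split at 2 digits → 11° and 43.5679′; 11 + 43.5679/60 = 11.7261317
S ⇒ negate
Longitude: split at 3 digits → 081° and 6.785′; 81 + 6.785/60 = 81.1130833
W → negative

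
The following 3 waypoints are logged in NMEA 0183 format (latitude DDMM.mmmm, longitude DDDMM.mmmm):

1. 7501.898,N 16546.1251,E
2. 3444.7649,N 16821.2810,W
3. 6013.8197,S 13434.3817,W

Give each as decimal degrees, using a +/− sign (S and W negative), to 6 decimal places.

Point 1:
  φ: split at 2 digits → 75° and 1.898′; 75 + 1.898/60 = 75.0316333
  N ⇒ keep positive
  Lon: degrees = first 3 digits = 165, minutes = 46.1251; 165 + 46.1251/60 = 165.7687517
  E ⇒ keep positive
Point 2:
  Latitude: split at 2 digits → 34° and 44.7649′; 34 + 44.7649/60 = 34.7460817
  N ⇒ keep positive
  Lon: degrees = first 3 digits = 168, minutes = 21.281; 168 + 21.281/60 = 168.3546833
  W ⇒ negate
Point 3:
  Lat: degrees = first 2 digits = 60, minutes = 13.8197; 60 + 13.8197/60 = 60.2303283
  S ⇒ negate
  Lon: split at 3 digits → 134° and 34.3817′; 134 + 34.3817/60 = 134.5730283
  W ⇒ negate

1. 75.031633, 165.768752
2. 34.746082, -168.354683
3. -60.230328, -134.573028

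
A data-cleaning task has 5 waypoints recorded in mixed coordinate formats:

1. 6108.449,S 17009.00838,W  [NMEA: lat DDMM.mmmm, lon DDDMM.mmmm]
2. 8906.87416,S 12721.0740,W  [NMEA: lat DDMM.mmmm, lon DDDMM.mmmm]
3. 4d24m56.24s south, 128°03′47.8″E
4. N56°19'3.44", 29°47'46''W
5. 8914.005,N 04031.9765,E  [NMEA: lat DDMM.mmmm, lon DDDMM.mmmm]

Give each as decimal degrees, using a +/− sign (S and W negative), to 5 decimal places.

1. -61.14082, -170.15014
2. -89.11457, -127.35123
3. -4.41562, 128.06328
4. 56.31762, -29.79611
5. 89.23342, 40.53294

Point 1:
  Latitude: degrees = first 2 digits = 61, minutes = 8.449; 61 + 8.449/60 = 61.140817
  S ⇒ negate
  Lon: split at 3 digits → 170° and 9.00838′; 170 + 9.00838/60 = 170.150140
  W → negative
Point 2:
  Latitude: split at 2 digits → 89° and 6.87416′; 89 + 6.87416/60 = 89.114569
  S ⇒ negate
  Longitude: split at 3 digits → 127° and 21.074′; 127 + 21.074/60 = 127.351233
  W ⇒ negate
Point 3:
  φ: 24′ + 56.24″ = 24.93733′; 4 + 24.93733/60 = 4.415622
  S → negative
  Longitude: 3′ + 47.8″ = 3.79667′; 128 + 3.79667/60 = 128.063278
  E ⇒ keep positive
Point 4:
  φ: 56 + 19/60 + 3.44/3600 = 56.317622
  N ⇒ keep positive
  λ: 29 + 47/60 + 46/3600 = 29.796111
  W ⇒ negate
Point 5:
  φ: degrees = first 2 digits = 89, minutes = 14.005; 89 + 14.005/60 = 89.233417
  N → positive
  Lon: split at 3 digits → 040° and 31.9765′; 40 + 31.9765/60 = 40.532942
  E ⇒ keep positive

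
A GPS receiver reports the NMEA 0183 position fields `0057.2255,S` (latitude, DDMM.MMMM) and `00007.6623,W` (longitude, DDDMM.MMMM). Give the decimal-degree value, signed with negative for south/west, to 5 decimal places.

-0.95376, -0.12771

Latitude: degrees = first 2 digits = 0, minutes = 57.2255; 0 + 57.2255/60 = 0.953758
S ⇒ negate
λ: split at 3 digits → 000° and 7.6623′; 0 + 7.6623/60 = 0.127705
W → negative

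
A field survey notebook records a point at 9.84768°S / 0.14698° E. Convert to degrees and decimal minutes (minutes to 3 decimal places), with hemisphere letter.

9° 50.861′ S, 0° 8.819′ E

Lat: minutes = (9.847680 − 9) × 60 = 50.86080
λ: minutes = (0.146980 − 0) × 60 = 8.81880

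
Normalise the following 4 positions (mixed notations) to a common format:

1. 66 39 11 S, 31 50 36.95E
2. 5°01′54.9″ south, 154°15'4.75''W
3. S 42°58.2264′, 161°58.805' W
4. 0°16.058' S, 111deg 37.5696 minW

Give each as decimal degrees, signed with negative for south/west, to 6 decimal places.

1. -66.653056, 31.843597
2. -5.031917, -154.251319
3. -42.970440, -161.980083
4. -0.267633, -111.626160

Point 1:
  Latitude: 39′ + 11″ = 39.18333′; 66 + 39.18333/60 = 66.6530556
  S ⇒ negate
  λ: 31° + 50/60 + 36.95/3600 = 31 + 0.833333 + 0.010264 = 31.8435972
  E → positive
Point 2:
  Lat: 5° + 1/60 + 54.9/3600 = 5 + 0.016667 + 0.015250 = 5.0319167
  S ⇒ negate
  Longitude: 15′ + 4.75″ = 15.07917′; 154 + 15.07917/60 = 154.2513194
  hemisphere W, so the sign is −
Point 3:
  Latitude: 58.2264′ = 0.970440°; total 42.9704400
  S → negative
  λ: 58.805′ = 0.980083°; total 161.9800833
  W ⇒ negate
Point 4:
  Latitude: 16.058′ = 0.267633°; total 0.2676333
  S ⇒ negate
  Lon: 37.5696′ = 0.626160°; total 111.6261600
  W → negative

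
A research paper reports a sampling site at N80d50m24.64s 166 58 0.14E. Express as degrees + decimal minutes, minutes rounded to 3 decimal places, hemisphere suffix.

80° 50.411′ N, 166° 58.002′ E

Lat: seconds/60 = 0.41067; minutes = 50 + 0.41067 = 50.41067
Lon: 58 + 0.14/60 = 58.00233′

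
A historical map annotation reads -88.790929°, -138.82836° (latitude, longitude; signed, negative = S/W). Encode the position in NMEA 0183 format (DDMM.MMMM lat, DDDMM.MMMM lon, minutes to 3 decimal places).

Latitude is negative → S; |value| = 88.790929
Latitude: minutes = (88.790929 − 88) × 60 = 47.45574
Longitude is negative → W; |value| = 138.828360
Lon: 138° + 0.828360 × 60 = 138° 49.70160′

8847.456,S / 13849.702,W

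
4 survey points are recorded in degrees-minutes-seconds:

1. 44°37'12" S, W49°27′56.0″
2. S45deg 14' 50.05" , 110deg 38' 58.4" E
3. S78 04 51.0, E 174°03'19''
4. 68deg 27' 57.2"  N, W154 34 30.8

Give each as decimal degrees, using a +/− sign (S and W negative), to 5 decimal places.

1. -44.62000, -49.46556
2. -45.24724, 110.64956
3. -78.08083, 174.05528
4. 68.46589, -154.57522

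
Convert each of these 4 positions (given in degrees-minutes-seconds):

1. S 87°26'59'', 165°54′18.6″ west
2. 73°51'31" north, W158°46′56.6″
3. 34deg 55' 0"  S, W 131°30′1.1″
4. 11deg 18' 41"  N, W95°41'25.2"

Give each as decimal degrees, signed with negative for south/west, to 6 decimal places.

Point 1:
  φ: 87° + 26/60 + 59/3600 = 87 + 0.433333 + 0.016389 = 87.4497222
  S → negative
  Longitude: 165° + 54/60 + 18.6/3600 = 165 + 0.900000 + 0.005167 = 165.9051667
  W ⇒ negate
Point 2:
  Latitude: 51′ + 31″ = 51.51667′; 73 + 51.51667/60 = 73.8586111
  N → positive
  λ: 158° + 46/60 + 56.6/3600 = 158 + 0.766667 + 0.015722 = 158.7823889
  hemisphere W, so the sign is −
Point 3:
  φ: 34° + 55/60 + 0/3600 = 34 + 0.916667 + 0.000000 = 34.9166667
  hemisphere S, so the sign is −
  Longitude: 131° + 30/60 + 1.1/3600 = 131 + 0.500000 + 0.000306 = 131.5003056
  W ⇒ negate
Point 4:
  φ: 11 + 18/60 + 41/3600 = 11.3113889
  N → positive
  λ: 41′ + 25.2″ = 41.42000′; 95 + 41.42000/60 = 95.6903333
  W → negative

1. -87.449722, -165.905167
2. 73.858611, -158.782389
3. -34.916667, -131.500306
4. 11.311389, -95.690333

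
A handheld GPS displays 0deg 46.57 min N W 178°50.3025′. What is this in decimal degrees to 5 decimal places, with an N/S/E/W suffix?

Latitude: 46.57′ = 0.776167°; total 0.776167
Longitude: 50.3025′ = 0.838375°; total 178.838375

0.77617° N, 178.83838° W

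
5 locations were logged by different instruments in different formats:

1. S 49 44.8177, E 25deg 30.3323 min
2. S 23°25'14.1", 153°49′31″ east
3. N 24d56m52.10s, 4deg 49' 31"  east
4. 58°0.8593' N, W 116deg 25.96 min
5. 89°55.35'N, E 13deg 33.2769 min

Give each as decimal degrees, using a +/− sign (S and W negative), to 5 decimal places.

Point 1:
  Latitude: 49 + 44.8177/60 = 49.746962
  hemisphere S, so the sign is −
  Lon: 30.3323′ = 0.505538°; total 25.505538
  E ⇒ keep positive
Point 2:
  Latitude: 25′ + 14.1″ = 25.23500′; 23 + 25.23500/60 = 23.420583
  S ⇒ negate
  Lon: 153 + 49/60 + 31/3600 = 153.825278
  E → positive
Point 3:
  Latitude: 24° + 56/60 + 52.1/3600 = 24 + 0.933333 + 0.014472 = 24.947806
  N → positive
  Lon: 4 + 49/60 + 31/3600 = 4.825278
  E ⇒ keep positive
Point 4:
  Latitude: 0.8593′ = 0.014322°; total 58.014322
  N → positive
  Lon: 116 + 25.96/60 = 116.432667
  W → negative
Point 5:
  Lat: 55.35′ = 0.922500°; total 89.922500
  N ⇒ keep positive
  Lon: 33.2769′ = 0.554615°; total 13.554615
  E ⇒ keep positive

1. -49.74696, 25.50554
2. -23.42058, 153.82528
3. 24.94781, 4.82528
4. 58.01432, -116.43267
5. 89.92250, 13.55462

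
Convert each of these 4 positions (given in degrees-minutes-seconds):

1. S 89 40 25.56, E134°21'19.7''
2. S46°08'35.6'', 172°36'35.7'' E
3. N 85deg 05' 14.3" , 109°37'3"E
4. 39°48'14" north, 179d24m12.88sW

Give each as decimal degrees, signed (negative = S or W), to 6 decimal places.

Point 1:
  φ: 40′ + 25.56″ = 40.42600′; 89 + 40.42600/60 = 89.6737667
  S ⇒ negate
  Lon: 134° + 21/60 + 19.7/3600 = 134 + 0.350000 + 0.005472 = 134.3554722
  E ⇒ keep positive
Point 2:
  Latitude: 46 + 8/60 + 35.6/3600 = 46.1432222
  S ⇒ negate
  λ: 172° + 36/60 + 35.7/3600 = 172 + 0.600000 + 0.009917 = 172.6099167
  E → positive
Point 3:
  Lat: 85 + 5/60 + 14.3/3600 = 85.0873056
  N ⇒ keep positive
  λ: 109 + 37/60 + 3/3600 = 109.6175000
  E → positive
Point 4:
  Latitude: 39° + 48/60 + 14/3600 = 39 + 0.800000 + 0.003889 = 39.8038889
  N ⇒ keep positive
  Longitude: 179 + 24/60 + 12.88/3600 = 179.4035778
  W ⇒ negate

1. -89.673767, 134.355472
2. -46.143222, 172.609917
3. 85.087306, 109.617500
4. 39.803889, -179.403578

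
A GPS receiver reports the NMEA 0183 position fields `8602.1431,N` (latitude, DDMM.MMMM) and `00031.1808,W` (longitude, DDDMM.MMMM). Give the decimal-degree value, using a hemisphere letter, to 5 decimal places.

φ: split at 2 digits → 86° and 2.1431′; 86 + 2.1431/60 = 86.035718
Longitude: degrees = first 3 digits = 0, minutes = 31.1808; 0 + 31.1808/60 = 0.519680

86.03572° N, 0.51968° W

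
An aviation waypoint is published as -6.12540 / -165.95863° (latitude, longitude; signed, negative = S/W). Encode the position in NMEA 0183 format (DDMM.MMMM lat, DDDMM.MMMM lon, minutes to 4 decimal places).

Latitude is negative → S; |value| = 6.125400
Lat: minutes = (6.125400 − 6) × 60 = 7.524000
Longitude is negative → W; |value| = 165.958630
Longitude: 165° + 0.958630 × 60 = 165° 57.517800′

0607.5240,S / 16557.5178,W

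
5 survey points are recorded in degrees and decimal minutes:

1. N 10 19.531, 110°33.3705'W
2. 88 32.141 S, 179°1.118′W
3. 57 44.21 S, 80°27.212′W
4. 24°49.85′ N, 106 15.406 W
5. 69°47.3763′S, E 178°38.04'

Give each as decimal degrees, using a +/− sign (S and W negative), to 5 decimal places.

Point 1:
  Latitude: 19.531′ = 0.325517°; total 10.325517
  N ⇒ keep positive
  λ: 33.3705′ = 0.556175°; total 110.556175
  W ⇒ negate
Point 2:
  Latitude: 32.141′ = 0.535683°; total 88.535683
  S ⇒ negate
  λ: 179 + 1.118/60 = 179.018633
  W → negative
Point 3:
  φ: 57 + 44.21/60 = 57.736833
  hemisphere S, so the sign is −
  Longitude: 80 + 27.212/60 = 80.453533
  W ⇒ negate
Point 4:
  Lat: 24 + 49.85/60 = 24.830833
  N → positive
  λ: 15.406′ = 0.256767°; total 106.256767
  W → negative
Point 5:
  Lat: 47.3763′ = 0.789605°; total 69.789605
  S → negative
  λ: 178 + 38.04/60 = 178.634000
  E → positive

1. 10.32552, -110.55618
2. -88.53568, -179.01863
3. -57.73683, -80.45353
4. 24.83083, -106.25677
5. -69.78961, 178.63400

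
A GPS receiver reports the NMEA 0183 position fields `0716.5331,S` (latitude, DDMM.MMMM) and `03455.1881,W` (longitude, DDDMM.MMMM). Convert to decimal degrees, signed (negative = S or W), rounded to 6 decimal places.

φ: degrees = first 2 digits = 7, minutes = 16.5331; 7 + 16.5331/60 = 7.2755517
hemisphere S, so the sign is −
Longitude: split at 3 digits → 034° and 55.1881′; 34 + 55.1881/60 = 34.9198017
W ⇒ negate

-7.275552, -34.919802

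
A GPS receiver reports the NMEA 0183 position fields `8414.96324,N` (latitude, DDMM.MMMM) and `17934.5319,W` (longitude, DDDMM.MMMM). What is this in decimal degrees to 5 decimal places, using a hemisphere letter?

84.24939° N, 179.57553° W

Latitude: degrees = first 2 digits = 84, minutes = 14.96324; 84 + 14.96324/60 = 84.249387
Lon: degrees = first 3 digits = 179, minutes = 34.5319; 179 + 34.5319/60 = 179.575532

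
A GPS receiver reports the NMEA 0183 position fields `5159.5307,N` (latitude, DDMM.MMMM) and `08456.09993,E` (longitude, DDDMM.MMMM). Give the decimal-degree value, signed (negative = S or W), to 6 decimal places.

51.992178, 84.934999

Latitude: degrees = first 2 digits = 51, minutes = 59.5307; 51 + 59.5307/60 = 51.9921783
N → positive
λ: split at 3 digits → 084° and 56.09993′; 84 + 56.09993/60 = 84.9349988
E → positive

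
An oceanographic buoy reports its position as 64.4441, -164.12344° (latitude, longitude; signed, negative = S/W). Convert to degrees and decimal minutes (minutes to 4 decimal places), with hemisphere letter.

Lat: 64° + 0.444100 × 60 = 64° 26.646000′
Longitude is negative → W; |value| = 164.123440
Longitude: minutes = (164.123440 − 164) × 60 = 7.406400

64° 26.6460′ N, 164° 7.4064′ W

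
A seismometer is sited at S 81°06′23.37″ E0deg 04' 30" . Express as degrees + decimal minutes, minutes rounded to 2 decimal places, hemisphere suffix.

81° 6.39′ S, 0° 4.50′ E

Lat: 6 + 23.37/60 = 6.3895′
λ: 4 + 30/60 = 4.5000′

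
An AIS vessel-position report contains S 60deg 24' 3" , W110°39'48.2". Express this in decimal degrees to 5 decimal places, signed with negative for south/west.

-60.40083, -110.66339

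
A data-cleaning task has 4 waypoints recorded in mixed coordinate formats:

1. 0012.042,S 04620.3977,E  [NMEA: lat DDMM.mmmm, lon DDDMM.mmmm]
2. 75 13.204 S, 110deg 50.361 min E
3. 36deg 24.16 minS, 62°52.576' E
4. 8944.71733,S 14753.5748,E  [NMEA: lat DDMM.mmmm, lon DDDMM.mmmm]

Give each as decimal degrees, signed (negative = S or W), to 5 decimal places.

1. -0.20070, 46.33996
2. -75.22007, 110.83935
3. -36.40267, 62.87627
4. -89.74529, 147.89291

Point 1:
  φ: degrees = first 2 digits = 0, minutes = 12.042; 0 + 12.042/60 = 0.200700
  S ⇒ negate
  λ: split at 3 digits → 046° and 20.3977′; 46 + 20.3977/60 = 46.339962
  E → positive
Point 2:
  Latitude: 75 + 13.204/60 = 75.220067
  hemisphere S, so the sign is −
  Lon: 110 + 50.361/60 = 110.839350
  E ⇒ keep positive
Point 3:
  Latitude: 36 + 24.16/60 = 36.402667
  S ⇒ negate
  λ: 52.576′ = 0.876267°; total 62.876267
  E → positive
Point 4:
  Latitude: split at 2 digits → 89° and 44.71733′; 89 + 44.71733/60 = 89.745289
  S ⇒ negate
  Lon: split at 3 digits → 147° and 53.5748′; 147 + 53.5748/60 = 147.892913
  E → positive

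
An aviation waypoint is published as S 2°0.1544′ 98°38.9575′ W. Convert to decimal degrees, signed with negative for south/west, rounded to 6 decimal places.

-2.002573, -98.649292

Latitude: 0.1544′ = 0.002573°; total 2.0025733
S → negative
Lon: 98 + 38.9575/60 = 98.6492917
W ⇒ negate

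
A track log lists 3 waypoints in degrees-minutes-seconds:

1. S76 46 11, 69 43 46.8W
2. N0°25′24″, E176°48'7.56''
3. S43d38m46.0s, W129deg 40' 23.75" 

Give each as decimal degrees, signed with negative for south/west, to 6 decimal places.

Point 1:
  φ: 46′ + 11″ = 46.18333′; 76 + 46.18333/60 = 76.7697222
  hemisphere S, so the sign is −
  Lon: 69 + 43/60 + 46.8/3600 = 69.7296667
  W → negative
Point 2:
  Latitude: 0° + 25/60 + 24/3600 = 0 + 0.416667 + 0.006667 = 0.4233333
  N ⇒ keep positive
  Longitude: 48′ + 7.56″ = 48.12600′; 176 + 48.12600/60 = 176.8021000
  E → positive
Point 3:
  Lat: 43° + 38/60 + 46/3600 = 43 + 0.633333 + 0.012778 = 43.6461111
  S ⇒ negate
  Longitude: 129° + 40/60 + 23.75/3600 = 129 + 0.666667 + 0.006597 = 129.6732639
  hemisphere W, so the sign is −

1. -76.769722, -69.729667
2. 0.423333, 176.802100
3. -43.646111, -129.673264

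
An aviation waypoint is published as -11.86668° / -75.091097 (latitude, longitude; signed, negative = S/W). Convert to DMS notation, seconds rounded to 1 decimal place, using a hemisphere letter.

11°52′0.0″ S, 75°05′27.9″ W

Latitude is negative → S; |value| = 11.866680
Lat: whole degrees 11; 52.00080′ → 52′ and 0.048″
Longitude is negative → W; |value| = 75.091097
Lon: whole degrees 75; 5.46582′ → 5′ and 27.949″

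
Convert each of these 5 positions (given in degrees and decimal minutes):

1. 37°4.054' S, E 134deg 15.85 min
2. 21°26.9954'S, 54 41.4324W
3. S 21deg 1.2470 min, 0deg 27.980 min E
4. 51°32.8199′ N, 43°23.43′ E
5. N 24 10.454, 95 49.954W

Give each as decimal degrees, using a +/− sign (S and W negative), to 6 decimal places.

Point 1:
  Lat: 37 + 4.054/60 = 37.0675667
  S → negative
  λ: 15.85′ = 0.264167°; total 134.2641667
  E → positive
Point 2:
  Latitude: 26.9954′ = 0.449923°; total 21.4499233
  S → negative
  Lon: 54 + 41.4324/60 = 54.6905400
  hemisphere W, so the sign is −
Point 3:
  Lat: 1.247′ = 0.020783°; total 21.0207833
  hemisphere S, so the sign is −
  Longitude: 0 + 27.98/60 = 0.4663333
  E ⇒ keep positive
Point 4:
  Lat: 32.8199′ = 0.546998°; total 51.5469983
  N ⇒ keep positive
  Lon: 23.43′ = 0.390500°; total 43.3905000
  E ⇒ keep positive
Point 5:
  Latitude: 24 + 10.454/60 = 24.1742333
  N → positive
  λ: 95 + 49.954/60 = 95.8325667
  W → negative

1. -37.067567, 134.264167
2. -21.449923, -54.690540
3. -21.020783, 0.466333
4. 51.546998, 43.390500
5. 24.174233, -95.832567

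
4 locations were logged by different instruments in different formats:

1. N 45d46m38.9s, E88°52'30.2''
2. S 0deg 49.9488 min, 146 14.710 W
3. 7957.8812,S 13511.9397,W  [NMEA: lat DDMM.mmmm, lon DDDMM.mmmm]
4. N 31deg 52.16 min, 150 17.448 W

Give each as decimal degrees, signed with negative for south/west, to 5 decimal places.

Point 1:
  Lat: 46′ + 38.9″ = 46.64833′; 45 + 46.64833/60 = 45.777472
  N → positive
  Longitude: 88 + 52/60 + 30.2/3600 = 88.875056
  E ⇒ keep positive
Point 2:
  Lat: 0 + 49.9488/60 = 0.832480
  S → negative
  Lon: 14.71′ = 0.245167°; total 146.245167
  W ⇒ negate
Point 3:
  Latitude: split at 2 digits → 79° and 57.8812′; 79 + 57.8812/60 = 79.964687
  S ⇒ negate
  Longitude: split at 3 digits → 135° and 11.9397′; 135 + 11.9397/60 = 135.198995
  W → negative
Point 4:
  Lat: 31 + 52.16/60 = 31.869333
  N → positive
  λ: 150 + 17.448/60 = 150.290800
  W ⇒ negate

1. 45.77747, 88.87506
2. -0.83248, -146.24517
3. -79.96469, -135.19900
4. 31.86933, -150.29080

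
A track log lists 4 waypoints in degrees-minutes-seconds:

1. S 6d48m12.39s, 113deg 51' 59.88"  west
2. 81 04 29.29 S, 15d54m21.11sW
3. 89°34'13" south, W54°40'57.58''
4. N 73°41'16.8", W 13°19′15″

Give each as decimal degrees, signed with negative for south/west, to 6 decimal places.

1. -6.803442, -113.866633
2. -81.074803, -15.905864
3. -89.570278, -54.682661
4. 73.688000, -13.320833

Point 1:
  Lat: 6° + 48/60 + 12.39/3600 = 6 + 0.800000 + 0.003442 = 6.8034417
  S ⇒ negate
  λ: 113 + 51/60 + 59.88/3600 = 113.8666333
  W → negative
Point 2:
  φ: 4′ + 29.29″ = 4.48817′; 81 + 4.48817/60 = 81.0748028
  S → negative
  Longitude: 15 + 54/60 + 21.11/3600 = 15.9058639
  W ⇒ negate
Point 3:
  Lat: 89 + 34/60 + 13/3600 = 89.5702778
  hemisphere S, so the sign is −
  λ: 54 + 40/60 + 57.58/3600 = 54.6826611
  W → negative
Point 4:
  φ: 41′ + 16.8″ = 41.28000′; 73 + 41.28000/60 = 73.6880000
  N ⇒ keep positive
  λ: 19′ + 15″ = 19.25000′; 13 + 19.25000/60 = 13.3208333
  W ⇒ negate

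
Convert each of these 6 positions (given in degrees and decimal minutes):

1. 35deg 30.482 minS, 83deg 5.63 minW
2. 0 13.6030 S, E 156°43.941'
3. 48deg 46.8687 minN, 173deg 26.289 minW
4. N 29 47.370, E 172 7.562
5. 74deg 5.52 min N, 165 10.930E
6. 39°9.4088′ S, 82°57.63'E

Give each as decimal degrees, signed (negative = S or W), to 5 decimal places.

1. -35.50803, -83.09383
2. -0.22672, 156.73235
3. 48.78115, -173.43815
4. 29.78950, 172.12603
5. 74.09200, 165.18217
6. -39.15681, 82.96050

Point 1:
  Lat: 35 + 30.482/60 = 35.508033
  S → negative
  Longitude: 83 + 5.63/60 = 83.093833
  W ⇒ negate
Point 2:
  Latitude: 0 + 13.603/60 = 0.226717
  hemisphere S, so the sign is −
  λ: 43.941′ = 0.732350°; total 156.732350
  E → positive
Point 3:
  φ: 46.8687′ = 0.781145°; total 48.781145
  N ⇒ keep positive
  Longitude: 26.289′ = 0.438150°; total 173.438150
  W ⇒ negate
Point 4:
  φ: 29 + 47.37/60 = 29.789500
  N → positive
  Longitude: 7.562′ = 0.126033°; total 172.126033
  E ⇒ keep positive
Point 5:
  φ: 5.52′ = 0.092000°; total 74.092000
  N → positive
  Longitude: 165 + 10.93/60 = 165.182167
  E → positive
Point 6:
  Latitude: 39 + 9.4088/60 = 39.156813
  hemisphere S, so the sign is −
  λ: 57.63′ = 0.960500°; total 82.960500
  E → positive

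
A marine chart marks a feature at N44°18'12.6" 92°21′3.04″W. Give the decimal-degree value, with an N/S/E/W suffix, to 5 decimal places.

44.30350° N, 92.35084° W

Lat: 44° + 18/60 + 12.6/3600 = 44 + 0.300000 + 0.003500 = 44.303500
Longitude: 92 + 21/60 + 3.04/3600 = 92.350844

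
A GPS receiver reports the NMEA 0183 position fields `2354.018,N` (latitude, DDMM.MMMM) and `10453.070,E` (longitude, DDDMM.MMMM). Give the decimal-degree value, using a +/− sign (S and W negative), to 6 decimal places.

φ: degrees = first 2 digits = 23, minutes = 54.018; 23 + 54.018/60 = 23.9003000
N → positive
λ: degrees = first 3 digits = 104, minutes = 53.07; 104 + 53.07/60 = 104.8845000
E ⇒ keep positive

23.900300, 104.884500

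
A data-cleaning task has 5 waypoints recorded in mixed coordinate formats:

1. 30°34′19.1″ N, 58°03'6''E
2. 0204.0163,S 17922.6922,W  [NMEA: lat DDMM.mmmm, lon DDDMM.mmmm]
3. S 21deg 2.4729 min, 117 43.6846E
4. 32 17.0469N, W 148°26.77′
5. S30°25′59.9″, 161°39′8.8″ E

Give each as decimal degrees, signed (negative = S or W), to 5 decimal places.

1. 30.57197, 58.05167
2. -2.06694, -179.37820
3. -21.04122, 117.72808
4. 32.28412, -148.44617
5. -30.43331, 161.65244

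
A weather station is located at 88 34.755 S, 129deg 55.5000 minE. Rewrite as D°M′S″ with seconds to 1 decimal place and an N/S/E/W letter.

88°34′45.3″ S, 129°55′30.0″ E

Latitude: 34.75500′ → 34′ and 0.75500 × 60 = 45.300″
λ: fractional minutes 0.50000 × 60 = 30.000″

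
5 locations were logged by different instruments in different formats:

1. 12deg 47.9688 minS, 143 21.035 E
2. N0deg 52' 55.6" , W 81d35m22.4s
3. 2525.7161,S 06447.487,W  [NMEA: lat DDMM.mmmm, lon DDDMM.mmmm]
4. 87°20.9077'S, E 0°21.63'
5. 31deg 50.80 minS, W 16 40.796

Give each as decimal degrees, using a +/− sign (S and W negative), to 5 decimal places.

Point 1:
  Lat: 47.9688′ = 0.799480°; total 12.799480
  S ⇒ negate
  Lon: 21.035′ = 0.350583°; total 143.350583
  E → positive
Point 2:
  Lat: 52′ + 55.6″ = 52.92667′; 0 + 52.92667/60 = 0.882111
  N ⇒ keep positive
  Lon: 35′ + 22.4″ = 35.37333′; 81 + 35.37333/60 = 81.589556
  W → negative
Point 3:
  Lat: split at 2 digits → 25° and 25.7161′; 25 + 25.7161/60 = 25.428602
  S ⇒ negate
  Longitude: split at 3 digits → 064° and 47.487′; 64 + 47.487/60 = 64.791450
  W ⇒ negate
Point 4:
  Lat: 87 + 20.9077/60 = 87.348462
  S ⇒ negate
  Lon: 0 + 21.63/60 = 0.360500
  E → positive
Point 5:
  Latitude: 50.8′ = 0.846667°; total 31.846667
  S ⇒ negate
  Lon: 16 + 40.796/60 = 16.679933
  hemisphere W, so the sign is −

1. -12.79948, 143.35058
2. 0.88211, -81.58956
3. -25.42860, -64.79145
4. -87.34846, 0.36050
5. -31.84667, -16.67993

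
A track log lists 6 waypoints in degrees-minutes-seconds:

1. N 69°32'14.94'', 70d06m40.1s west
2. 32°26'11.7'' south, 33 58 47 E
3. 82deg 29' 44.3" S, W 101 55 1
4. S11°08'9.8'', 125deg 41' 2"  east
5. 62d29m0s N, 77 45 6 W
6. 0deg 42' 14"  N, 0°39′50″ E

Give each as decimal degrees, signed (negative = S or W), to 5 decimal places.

Point 1:
  φ: 69° + 32/60 + 14.94/3600 = 69 + 0.533333 + 0.004150 = 69.537483
  N ⇒ keep positive
  Lon: 6′ + 40.1″ = 6.66833′; 70 + 6.66833/60 = 70.111139
  W ⇒ negate
Point 2:
  Latitude: 26′ + 11.7″ = 26.19500′; 32 + 26.19500/60 = 32.436583
  hemisphere S, so the sign is −
  Lon: 33° + 58/60 + 47/3600 = 33 + 0.966667 + 0.013056 = 33.979722
  E ⇒ keep positive
Point 3:
  φ: 29′ + 44.3″ = 29.73833′; 82 + 29.73833/60 = 82.495639
  hemisphere S, so the sign is −
  Lon: 55′ + 1″ = 55.01667′; 101 + 55.01667/60 = 101.916944
  hemisphere W, so the sign is −
Point 4:
  Latitude: 8′ + 9.8″ = 8.16333′; 11 + 8.16333/60 = 11.136056
  S ⇒ negate
  λ: 125° + 41/60 + 2/3600 = 125 + 0.683333 + 0.000556 = 125.683889
  E → positive
Point 5:
  Latitude: 29′ + 0″ = 29.00000′; 62 + 29.00000/60 = 62.483333
  N → positive
  Longitude: 45′ + 6″ = 45.10000′; 77 + 45.10000/60 = 77.751667
  W → negative
Point 6:
  φ: 0 + 42/60 + 14/3600 = 0.703889
  N ⇒ keep positive
  λ: 0 + 39/60 + 50/3600 = 0.663889
  E ⇒ keep positive

1. 69.53748, -70.11114
2. -32.43658, 33.97972
3. -82.49564, -101.91694
4. -11.13606, 125.68389
5. 62.48333, -77.75167
6. 0.70389, 0.66389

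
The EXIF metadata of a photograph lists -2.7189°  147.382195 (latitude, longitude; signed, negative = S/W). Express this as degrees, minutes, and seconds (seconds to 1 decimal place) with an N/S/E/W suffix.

Latitude is negative → S; |value| = 2.718900
Lat: 0.718900° → 43.13400′; 0.13400 × 60 = 8.040″
Longitude: whole degrees 147; 22.93170′ → 22′ and 55.902″

2°43′8.0″ S, 147°22′55.9″ E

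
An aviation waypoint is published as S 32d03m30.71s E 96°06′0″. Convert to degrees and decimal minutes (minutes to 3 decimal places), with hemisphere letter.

32° 3.512′ S, 96° 6.000′ E

Lat: 3 + 30.71/60 = 3.51183′
λ: seconds/60 = 0.00000; minutes = 6 + 0.00000 = 6.00000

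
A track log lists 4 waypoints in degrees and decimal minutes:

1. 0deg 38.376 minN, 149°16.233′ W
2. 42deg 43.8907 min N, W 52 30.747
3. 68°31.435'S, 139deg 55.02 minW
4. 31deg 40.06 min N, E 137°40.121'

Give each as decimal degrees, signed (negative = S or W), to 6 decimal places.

1. 0.639600, -149.270550
2. 42.731512, -52.512450
3. -68.523917, -139.917000
4. 31.667667, 137.668683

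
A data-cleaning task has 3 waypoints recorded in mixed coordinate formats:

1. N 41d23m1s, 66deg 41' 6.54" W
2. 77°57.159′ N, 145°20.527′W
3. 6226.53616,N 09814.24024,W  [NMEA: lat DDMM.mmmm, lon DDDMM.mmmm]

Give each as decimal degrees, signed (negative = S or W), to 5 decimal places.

Point 1:
  Latitude: 23′ + 1″ = 23.01667′; 41 + 23.01667/60 = 41.383611
  N ⇒ keep positive
  Longitude: 66° + 41/60 + 6.54/3600 = 66 + 0.683333 + 0.001817 = 66.685150
  W ⇒ negate
Point 2:
  Lat: 57.159′ = 0.952650°; total 77.952650
  N → positive
  Longitude: 145 + 20.527/60 = 145.342117
  W → negative
Point 3:
  Latitude: degrees = first 2 digits = 62, minutes = 26.53616; 62 + 26.53616/60 = 62.442269
  N → positive
  λ: degrees = first 3 digits = 98, minutes = 14.24024; 98 + 14.24024/60 = 98.237337
  W → negative

1. 41.38361, -66.68515
2. 77.95265, -145.34212
3. 62.44227, -98.23734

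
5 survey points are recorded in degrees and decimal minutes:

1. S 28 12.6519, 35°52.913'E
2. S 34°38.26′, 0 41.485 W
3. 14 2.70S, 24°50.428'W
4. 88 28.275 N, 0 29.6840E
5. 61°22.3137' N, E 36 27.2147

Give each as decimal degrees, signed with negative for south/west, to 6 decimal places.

1. -28.210865, 35.881883
2. -34.637667, -0.691417
3. -14.045000, -24.840467
4. 88.471250, 0.494733
5. 61.371895, 36.453578

Point 1:
  φ: 12.6519′ = 0.210865°; total 28.2108650
  hemisphere S, so the sign is −
  λ: 35 + 52.913/60 = 35.8818833
  E ⇒ keep positive
Point 2:
  Latitude: 38.26′ = 0.637667°; total 34.6376667
  hemisphere S, so the sign is −
  Longitude: 0 + 41.485/60 = 0.6914167
  W → negative
Point 3:
  Latitude: 2.7′ = 0.045000°; total 14.0450000
  S ⇒ negate
  Lon: 24 + 50.428/60 = 24.8404667
  hemisphere W, so the sign is −
Point 4:
  Lat: 88 + 28.275/60 = 88.4712500
  N → positive
  Lon: 29.684′ = 0.494733°; total 0.4947333
  E ⇒ keep positive
Point 5:
  Latitude: 61 + 22.3137/60 = 61.3718950
  N → positive
  Lon: 27.2147′ = 0.453578°; total 36.4535783
  E ⇒ keep positive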